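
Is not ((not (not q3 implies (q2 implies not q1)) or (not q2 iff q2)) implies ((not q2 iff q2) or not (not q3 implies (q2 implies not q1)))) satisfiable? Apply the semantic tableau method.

Unsatisfiable

Initial set: {not ((not (not q3 implies (q2 implies not q1)) or (not q2 iff q2)) implies ((not q2 iff q2) or not (not q3 implies (q2 implies not q1))))}.
not ((not (not q3 implies (q2 implies not q1)) or (not q2 iff q2)) implies ((not q2 iff q2) or not (not q3 implies (q2 implies not q1)))): α-rule — add (not (not q3 implies (q2 implies not q1)) or (not q2 iff q2)), not ((not q2 iff q2) or not (not q3 implies (q2 implies not q1))).
not ((not q2 iff q2) or not (not q3 implies (q2 implies not q1))): α-rule — add not (not q2 iff q2), not not (not q3 implies (q2 implies not q1)).
(not (not q3 implies (q2 implies not q1)) or (not q2 iff q2)): β-rule — branch into not (not q3 implies (q2 implies not q1))  //  (not q2 iff q2).
  branch 1 (add not (not q3 implies (q2 implies not q1))):
    not (not q3 implies (q2 implies not q1)): α-rule — add not q3, not (q2 implies not q1).
    not (q2 implies not q1): α-rule — add q2, not not q1.
    not (not q2 iff q2): β-rule — branch into not q2, not q2  //  not not q2, q2.
      branch 1.1 (add not q2, not q2):
        × closes — contains both q2 and not q2.
      branch 1.2 (add not not q2, q2):
        not not (not q3 implies (q2 implies not q1)): β-rule — branch into not not q3  //  (q2 implies not q1).
          branch 1.2.1 (add not not q3):
            × closes — contains both q3 and not q3.
          branch 1.2.2 (add (q2 implies not q1)):
            (q2 implies not q1): β-rule — branch into not q2  //  not q1.
              branch 1.2.2.1 (add not q2):
                × closes — contains both q2 and not q2.
              branch 1.2.2.2 (add not q1):
                × closes — contains both q1 and not q1.
  branch 2 (add (not q2 iff q2)):
    not (not q2 iff q2): β-rule — branch into not q2, not q2  //  not not q2, q2.
      branch 2.1 (add not q2, not q2):
        not not (not q3 implies (q2 implies not q1)): β-rule — branch into not not q3  //  (q2 implies not q1).
          branch 2.1.1 (add not not q3):
            (not q2 iff q2): β-rule — branch into not q2, q2  //  not not q2, not q2.
              branch 2.1.1.1 (add not q2, q2):
                × closes — contains both q2 and not q2.
              branch 2.1.1.2 (add not not q2, not q2):
                × closes — contains both q2 and not q2.
          branch 2.1.2 (add (q2 implies not q1)):
            (not q2 iff q2): β-rule — branch into not q2, q2  //  not not q2, not q2.
              branch 2.1.2.1 (add not q2, q2):
                × closes — contains both q2 and not q2.
              branch 2.1.2.2 (add not not q2, not q2):
                × closes — contains both q2 and not q2.
      branch 2.2 (add not not q2, q2):
        not not (not q3 implies (q2 implies not q1)): β-rule — branch into not not q3  //  (q2 implies not q1).
          branch 2.2.1 (add not not q3):
            (not q2 iff q2): β-rule — branch into not q2, q2  //  not not q2, not q2.
              branch 2.2.1.1 (add not q2, q2):
                × closes — contains both q2 and not q2.
              branch 2.2.1.2 (add not not q2, not q2):
                × closes — contains both q2 and not q2.
          branch 2.2.2 (add (q2 implies not q1)):
            (not q2 iff q2): β-rule — branch into not q2, q2  //  not not q2, not q2.
              branch 2.2.2.1 (add not q2, q2):
                × closes — contains both q2 and not q2.
              branch 2.2.2.2 (add not not q2, not q2):
                × closes — contains both q2 and not q2.
All 12 branches close.
Every branch closed; the formula is unsatisfiable.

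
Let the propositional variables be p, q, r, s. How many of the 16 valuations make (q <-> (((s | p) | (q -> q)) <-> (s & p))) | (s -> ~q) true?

Initial set: {((q <-> (((s | p) | (q -> q)) <-> (s & p))) | (s -> ~q))}.
((q <-> (((s | p) | (q -> q)) <-> (s & p))) | (s -> ~q)): β-rule — branch into (q <-> (((s | p) | (q -> q)) <-> (s & p)))  //  (s -> ~q).
  branch 1 (add (q <-> (((s | p) | (q -> q)) <-> (s & p)))):
    (q <-> (((s | p) | (q -> q)) <-> (s & p))): β-rule — branch into q, (((s | p) | (q -> q)) <-> (s & p))  //  ~q, ~(((s | p) | (q -> q)) <-> (s & p)).
      branch 1.1 (add q, (((s | p) | (q -> q)) <-> (s & p))):
        (((s | p) | (q -> q)) <-> (s & p)): β-rule — branch into ((s | p) | (q -> q)), (s & p)  //  ~((s | p) | (q -> q)), ~(s & p).
          branch 1.1.1 (add ((s | p) | (q -> q)), (s & p)):
            (s & p): α-rule — add s, p.
            ((s | p) | (q -> q)): β-rule — branch into (s | p)  //  (q -> q).
              branch 1.1.1.1 (add (s | p)):
                (s | p): β-rule — branch into s  //  p.
                  branch 1.1.1.1.1 (add s):
                    ○ open, literals {p=1, q=1, s=1}.
                  branch 1.1.1.1.2 (add p):
                    ○ open, literals {p=1, q=1, s=1}.
              branch 1.1.1.2 (add (q -> q)):
                (q -> q): β-rule — branch into ~q  //  q.
                  branch 1.1.1.2.1 (add ~q):
                    × closes — contains both q and ~q.
                  branch 1.1.1.2.2 (add q):
                    ○ open, literals {p=1, q=1, s=1}.
          branch 1.1.2 (add ~((s | p) | (q -> q)), ~(s & p)):
            ~((s | p) | (q -> q)): α-rule — add ~(s | p), ~(q -> q).
            ~(s | p): α-rule — add ~s, ~p.
            ~(q -> q): α-rule — add q, ~q.
            × closes — contains both q and ~q.
      branch 1.2 (add ~q, ~(((s | p) | (q -> q)) <-> (s & p))):
        ~(((s | p) | (q -> q)) <-> (s & p)): β-rule — branch into ((s | p) | (q -> q)), ~(s & p)  //  ~((s | p) | (q -> q)), (s & p).
          branch 1.2.1 (add ((s | p) | (q -> q)), ~(s & p)):
            ((s | p) | (q -> q)): β-rule — branch into (s | p)  //  (q -> q).
              branch 1.2.1.1 (add (s | p)):
                ~(s & p): β-rule — branch into ~s  //  ~p.
                  branch 1.2.1.1.1 (add ~s):
                    (s | p): β-rule — branch into s  //  p.
                      branch 1.2.1.1.1.1 (add s):
                        × closes — contains both s and ~s.
                      branch 1.2.1.1.1.2 (add p):
                        ○ open, literals {p=1, q=0, s=0}.
                  branch 1.2.1.1.2 (add ~p):
                    (s | p): β-rule — branch into s  //  p.
                      branch 1.2.1.1.2.1 (add s):
                        ○ open, literals {p=0, q=0, s=1}.
                      branch 1.2.1.1.2.2 (add p):
                        × closes — contains both p and ~p.
              branch 1.2.1.2 (add (q -> q)):
                ~(s & p): β-rule — branch into ~s  //  ~p.
                  branch 1.2.1.2.1 (add ~s):
                    (q -> q): β-rule — branch into ~q  //  q.
                      branch 1.2.1.2.1.1 (add ~q):
                        ○ open, literals {q=0, s=0}.
                      branch 1.2.1.2.1.2 (add q):
                        × closes — contains both q and ~q.
                  branch 1.2.1.2.2 (add ~p):
                    (q -> q): β-rule — branch into ~q  //  q.
                      branch 1.2.1.2.2.1 (add ~q):
                        ○ open, literals {p=0, q=0}.
                      branch 1.2.1.2.2.2 (add q):
                        × closes — contains both q and ~q.
          branch 1.2.2 (add ~((s | p) | (q -> q)), (s & p)):
            ~((s | p) | (q -> q)): α-rule — add ~(s | p), ~(q -> q).
            (s & p): α-rule — add s, p.
            ~(s | p): α-rule — add ~s, ~p.
            × closes — contains both s and ~s.
  branch 2 (add (s -> ~q)):
    (s -> ~q): β-rule — branch into ~s  //  ~q.
      branch 2.1 (add ~s):
        ○ open, literals {s=0}.
      branch 2.2 (add ~q):
        ○ open, literals {q=0}.
7 branches closed, 9 open.
Each open branch fixes some atoms; the unmentioned ones are free. Counting distinct full assignments: branch {p=1, q=1, s=1} (r) contributes 2 new; branch {p=1, q=1, s=1} (r) contributes 0 new; branch {p=1, q=1, s=1} (r) contributes 0 new; branch {p=1, q=0, s=0} (r) contributes 2 new; branch {p=0, q=0, s=1} (r) contributes 2 new; branch {q=0, s=0} (p, r) contributes 2 new; branch {p=0, q=0} (r, s) contributes 0 new; branch {s=0} (p, q, r) contributes 4 new; branch {q=0} (p, r, s) contributes 2 new. Total: 14.

14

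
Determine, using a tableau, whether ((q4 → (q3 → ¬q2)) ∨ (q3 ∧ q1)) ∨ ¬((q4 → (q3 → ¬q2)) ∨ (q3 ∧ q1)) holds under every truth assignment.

Assume the negation and expand:
Initial set: {¬(((q4 → (q3 → ¬q2)) ∨ (q3 ∧ q1)) ∨ ¬((q4 → (q3 → ¬q2)) ∨ (q3 ∧ q1)))}.
¬(((q4 → (q3 → ¬q2)) ∨ (q3 ∧ q1)) ∨ ¬((q4 → (q3 → ¬q2)) ∨ (q3 ∧ q1))): α-rule — add ¬((q4 → (q3 → ¬q2)) ∨ (q3 ∧ q1)), ¬¬((q4 → (q3 → ¬q2)) ∨ (q3 ∧ q1)).
¬((q4 → (q3 → ¬q2)) ∨ (q3 ∧ q1)): α-rule — add ¬(q4 → (q3 → ¬q2)), ¬(q3 ∧ q1).
¬(q4 → (q3 → ¬q2)): α-rule — add q4, ¬(q3 → ¬q2).
¬(q3 → ¬q2): α-rule — add q3, ¬¬q2.
¬¬((q4 → (q3 → ¬q2)) ∨ (q3 ∧ q1)): β-rule — branch into (q4 → (q3 → ¬q2))  //  (q3 ∧ q1).
  branch 1 (add (q4 → (q3 → ¬q2))):
    ¬(q3 ∧ q1): β-rule — branch into ¬q3  //  ¬q1.
      branch 1.1 (add ¬q3):
        × closes — contains both q3 and ¬q3.
      branch 1.2 (add ¬q1):
        (q4 → (q3 → ¬q2)): β-rule — branch into ¬q4  //  (q3 → ¬q2).
          branch 1.2.1 (add ¬q4):
            × closes — contains both q4 and ¬q4.
          branch 1.2.2 (add (q3 → ¬q2)):
            (q3 → ¬q2): β-rule — branch into ¬q3  //  ¬q2.
              branch 1.2.2.1 (add ¬q3):
                × closes — contains both q3 and ¬q3.
              branch 1.2.2.2 (add ¬q2):
                × closes — contains both q2 and ¬q2.
  branch 2 (add (q3 ∧ q1)):
    (q3 ∧ q1): α-rule — add q3, q1.
    ¬(q3 ∧ q1): β-rule — branch into ¬q3  //  ¬q1.
      branch 2.1 (add ¬q3):
        × closes — contains both q3 and ¬q3.
      branch 2.2 (add ¬q1):
        × closes — contains both q1 and ¬q1.
All 6 branches close.
Every branch closed, so the negation is unsatisfiable and the formula is valid.

Valid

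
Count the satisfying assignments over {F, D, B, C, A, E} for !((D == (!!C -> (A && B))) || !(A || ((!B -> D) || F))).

30

Initial set: {!((D == (!!C -> (A && B))) || !(A || ((!B -> D) || F)))}.
!((D == (!!C -> (A && B))) || !(A || ((!B -> D) || F))): α-rule — add !(D == (!!C -> (A && B))), !!(A || ((!B -> D) || F)).
!(D == (!!C -> (A && B))): β-rule — branch into D, !(!!C -> (A && B))  //  !D, (!!C -> (A && B)).
  branch 1 (add D, !(!!C -> (A && B))):
    !(!!C -> (A && B)): α-rule — add !!C, !(A && B).
    !!C: drop double negation, giving C.
    !!(A || ((!B -> D) || F)): β-rule — branch into A  //  ((!B -> D) || F).
      branch 1.1 (add A):
        !(A && B): β-rule — branch into !A  //  !B.
          branch 1.1.1 (add !A):
            × closes — contains both A and !A.
          branch 1.1.2 (add !B):
            ○ open, literals {A=T, B=F, C=T, D=T}.
      branch 1.2 (add ((!B -> D) || F)):
        !(A && B): β-rule — branch into !A  //  !B.
          branch 1.2.1 (add !A):
            ((!B -> D) || F): β-rule — branch into (!B -> D)  //  F.
              branch 1.2.1.1 (add (!B -> D)):
                (!B -> D): β-rule — branch into !!B  //  D.
                  branch 1.2.1.1.1 (add !!B):
                    ○ open, literals {A=F, B=T, C=T, D=T}.
                  branch 1.2.1.1.2 (add D):
                    ○ open, literals {A=F, C=T, D=T}.
              branch 1.2.1.2 (add F):
                ○ open, literals {A=F, C=T, D=T, F=T}.
          branch 1.2.2 (add !B):
            ((!B -> D) || F): β-rule — branch into (!B -> D)  //  F.
              branch 1.2.2.1 (add (!B -> D)):
                (!B -> D): β-rule — branch into !!B  //  D.
                  branch 1.2.2.1.1 (add !!B):
                    × closes — contains both B and !B.
                  branch 1.2.2.1.2 (add D):
                    ○ open, literals {B=F, C=T, D=T}.
              branch 1.2.2.2 (add F):
                ○ open, literals {B=F, C=T, D=T, F=T}.
  branch 2 (add !D, (!!C -> (A && B))):
    !!(A || ((!B -> D) || F)): β-rule — branch into A  //  ((!B -> D) || F).
      branch 2.1 (add A):
        (!!C -> (A && B)): β-rule — branch into !!!C  //  (A && B).
          branch 2.1.1 (add !!!C):
            !!!C: drop double negation, giving !C.
            ○ open, literals {A=T, C=F, D=F}.
          branch 2.1.2 (add (A && B)):
            (A && B): α-rule — add A, B.
            ○ open, literals {A=T, B=T, D=F}.
      branch 2.2 (add ((!B -> D) || F)):
        (!!C -> (A && B)): β-rule — branch into !!!C  //  (A && B).
          branch 2.2.1 (add !!!C):
            !!!C: drop double negation, giving !C.
            ((!B -> D) || F): β-rule — branch into (!B -> D)  //  F.
              branch 2.2.1.1 (add (!B -> D)):
                (!B -> D): β-rule — branch into !!B  //  D.
                  branch 2.2.1.1.1 (add !!B):
                    ○ open, literals {B=T, C=F, D=F}.
                  branch 2.2.1.1.2 (add D):
                    × closes — contains both D and !D.
              branch 2.2.1.2 (add F):
                ○ open, literals {C=F, D=F, F=T}.
          branch 2.2.2 (add (A && B)):
            (A && B): α-rule — add A, B.
            ((!B -> D) || F): β-rule — branch into (!B -> D)  //  F.
              branch 2.2.2.1 (add (!B -> D)):
                (!B -> D): β-rule — branch into !!B  //  D.
                  branch 2.2.2.1.1 (add !!B):
                    ○ open, literals {A=T, B=T, D=F}.
                  branch 2.2.2.1.2 (add D):
                    × closes — contains both D and !D.
              branch 2.2.2.2 (add F):
                ○ open, literals {A=T, B=T, D=F, F=T}.
4 branches closed, 12 open.
Each open branch fixes some atoms; the unmentioned ones are free. Counting distinct full assignments: branch {A=T, B=F, C=T, D=T} (F, E) contributes 4 new; branch {A=F, B=T, C=T, D=T} (F, E) contributes 4 new; branch {A=F, C=T, D=T} (F, B, E) contributes 4 new; branch {A=F, C=T, D=T, F=T} (B, E) contributes 0 new; branch {B=F, C=T, D=T} (F, A, E) contributes 0 new; branch {B=F, C=T, D=T, F=T} (A, E) contributes 0 new; branch {A=T, C=F, D=F} (F, B, E) contributes 8 new; branch {A=T, B=T, D=F} (F, C, E) contributes 4 new; branch {B=T, C=F, D=F} (F, A, E) contributes 4 new; branch {C=F, D=F, F=T} (B, A, E) contributes 2 new; branch {A=T, B=T, D=F} (F, C, E) contributes 0 new; branch {A=T, B=T, D=F, F=T} (C, E) contributes 0 new. Total: 30.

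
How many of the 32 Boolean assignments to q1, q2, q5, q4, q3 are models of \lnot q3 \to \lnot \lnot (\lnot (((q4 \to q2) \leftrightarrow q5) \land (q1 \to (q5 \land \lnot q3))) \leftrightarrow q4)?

25

Initial set: {(\lnot q3 \to \lnot \lnot (\lnot (((q4 \to q2) \leftrightarrow q5) \land (q1 \to (q5 \land \lnot q3))) \leftrightarrow q4))}.
(\lnot q3 \to \lnot \lnot (\lnot (((q4 \to q2) \leftrightarrow q5) \land (q1 \to (q5 \land \lnot q3))) \leftrightarrow q4)): β-rule — branch into \lnot \lnot q3  //  \lnot \lnot (\lnot (((q4 \to q2) \leftrightarrow q5) \land (q1 \to (q5 \land \lnot q3))) \leftrightarrow q4).
  branch 1 (add \lnot \lnot q3):
    ○ open, literals {q3=1}.
  branch 2 (add \lnot \lnot (\lnot (((q4 \to q2) \leftrightarrow q5) \land (q1 \to (q5 \land \lnot q3))) \leftrightarrow q4)):
    \lnot \lnot (\lnot (((q4 \to q2) \leftrightarrow q5) \land (q1 \to (q5 \land \lnot q3))) \leftrightarrow q4): drop double negation, giving (\lnot (((q4 \to q2) \leftrightarrow q5) \land (q1 \to (q5 \land \lnot q3))) \leftrightarrow q4).
    (\lnot (((q4 \to q2) \leftrightarrow q5) \land (q1 \to (q5 \land \lnot q3))) \leftrightarrow q4): β-rule — branch into \lnot (((q4 \to q2) \leftrightarrow q5) \land (q1 \to (q5 \land \lnot q3))), q4  //  \lnot \lnot (((q4 \to q2) \leftrightarrow q5) \land (q1 \to (q5 \land \lnot q3))), \lnot q4.
      branch 2.1 (add \lnot (((q4 \to q2) \leftrightarrow q5) \land (q1 \to (q5 \land \lnot q3))), q4):
        \lnot (((q4 \to q2) \leftrightarrow q5) \land (q1 \to (q5 \land \lnot q3))): β-rule — branch into \lnot ((q4 \to q2) \leftrightarrow q5)  //  \lnot (q1 \to (q5 \land \lnot q3)).
          branch 2.1.1 (add \lnot ((q4 \to q2) \leftrightarrow q5)):
            \lnot ((q4 \to q2) \leftrightarrow q5): β-rule — branch into (q4 \to q2), \lnot q5  //  \lnot (q4 \to q2), q5.
              branch 2.1.1.1 (add (q4 \to q2), \lnot q5):
                (q4 \to q2): β-rule — branch into \lnot q4  //  q2.
                  branch 2.1.1.1.1 (add \lnot q4):
                    × closes — contains both q4 and \lnot q4.
                  branch 2.1.1.1.2 (add q2):
                    ○ open, literals {q2=1, q4=1, q5=0}.
              branch 2.1.1.2 (add \lnot (q4 \to q2), q5):
                \lnot (q4 \to q2): α-rule — add q4, \lnot q2.
                ○ open, literals {q2=0, q4=1, q5=1}.
          branch 2.1.2 (add \lnot (q1 \to (q5 \land \lnot q3))):
            \lnot (q1 \to (q5 \land \lnot q3)): α-rule — add q1, \lnot (q5 \land \lnot q3).
            \lnot (q5 \land \lnot q3): β-rule — branch into \lnot q5  //  \lnot \lnot q3.
              branch 2.1.2.1 (add \lnot q5):
                ○ open, literals {q1=1, q4=1, q5=0}.
              branch 2.1.2.2 (add \lnot \lnot q3):
                ○ open, literals {q1=1, q3=1, q4=1}.
      branch 2.2 (add \lnot \lnot (((q4 \to q2) \leftrightarrow q5) \land (q1 \to (q5 \land \lnot q3))), \lnot q4):
        \lnot \lnot (((q4 \to q2) \leftrightarrow q5) \land (q1 \to (q5 \land \lnot q3))): α-rule — add ((q4 \to q2) \leftrightarrow q5), (q1 \to (q5 \land \lnot q3)).
        ((q4 \to q2) \leftrightarrow q5): β-rule — branch into (q4 \to q2), q5  //  \lnot (q4 \to q2), \lnot q5.
          branch 2.2.1 (add (q4 \to q2), q5):
            (q1 \to (q5 \land \lnot q3)): β-rule — branch into \lnot q1  //  (q5 \land \lnot q3).
              branch 2.2.1.1 (add \lnot q1):
                (q4 \to q2): β-rule — branch into \lnot q4  //  q2.
                  branch 2.2.1.1.1 (add \lnot q4):
                    ○ open, literals {q1=0, q4=0, q5=1}.
                  branch 2.2.1.1.2 (add q2):
                    ○ open, literals {q1=0, q2=1, q4=0, q5=1}.
              branch 2.2.1.2 (add (q5 \land \lnot q3)):
                (q5 \land \lnot q3): α-rule — add q5, \lnot q3.
                (q4 \to q2): β-rule — branch into \lnot q4  //  q2.
                  branch 2.2.1.2.1 (add \lnot q4):
                    ○ open, literals {q3=0, q4=0, q5=1}.
                  branch 2.2.1.2.2 (add q2):
                    ○ open, literals {q2=1, q3=0, q4=0, q5=1}.
          branch 2.2.2 (add \lnot (q4 \to q2), \lnot q5):
            \lnot (q4 \to q2): α-rule — add q4, \lnot q2.
            × closes — contains both q4 and \lnot q4.
2 branches closed, 9 open.
Each open branch fixes some atoms; the unmentioned ones are free. Counting distinct full assignments: branch {q3=1} (q1, q2, q5, q4) contributes 16 new; branch {q2=1, q4=1, q5=0} (q1, q3) contributes 2 new; branch {q2=0, q4=1, q5=1} (q1, q3) contributes 2 new; branch {q1=1, q4=1, q5=0} (q2, q3) contributes 1 new; branch {q1=1, q3=1, q4=1} (q2, q5) contributes 0 new; branch {q1=0, q4=0, q5=1} (q2, q3) contributes 2 new; branch {q1=0, q2=1, q4=0, q5=1} (q3) contributes 0 new; branch {q3=0, q4=0, q5=1} (q1, q2) contributes 2 new; branch {q2=1, q3=0, q4=0, q5=1} (q1) contributes 0 new. Total: 25.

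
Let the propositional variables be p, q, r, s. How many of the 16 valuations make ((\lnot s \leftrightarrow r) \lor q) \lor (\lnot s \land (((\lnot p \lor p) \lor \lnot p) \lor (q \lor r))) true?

14

Initial set: {(((\lnot s \leftrightarrow r) \lor q) \lor (\lnot s \land (((\lnot p \lor p) \lor \lnot p) \lor (q \lor r))))}.
(((\lnot s \leftrightarrow r) \lor q) \lor (\lnot s \land (((\lnot p \lor p) \lor \lnot p) \lor (q \lor r)))): β-rule — branch into ((\lnot s \leftrightarrow r) \lor q)  //  (\lnot s \land (((\lnot p \lor p) \lor \lnot p) \lor (q \lor r))).
  branch 1 (add ((\lnot s \leftrightarrow r) \lor q)):
    ((\lnot s \leftrightarrow r) \lor q): β-rule — branch into (\lnot s \leftrightarrow r)  //  q.
      branch 1.1 (add (\lnot s \leftrightarrow r)):
        (\lnot s \leftrightarrow r): β-rule — branch into \lnot s, r  //  \lnot \lnot s, \lnot r.
          branch 1.1.1 (add \lnot s, r):
            ○ open, literals {r=1, s=0}.
          branch 1.1.2 (add \lnot \lnot s, \lnot r):
            ○ open, literals {r=0, s=1}.
      branch 1.2 (add q):
        ○ open, literals {q=1}.
  branch 2 (add (\lnot s \land (((\lnot p \lor p) \lor \lnot p) \lor (q \lor r)))):
    (\lnot s \land (((\lnot p \lor p) \lor \lnot p) \lor (q \lor r))): α-rule — add \lnot s, (((\lnot p \lor p) \lor \lnot p) \lor (q \lor r)).
    (((\lnot p \lor p) \lor \lnot p) \lor (q \lor r)): β-rule — branch into ((\lnot p \lor p) \lor \lnot p)  //  (q \lor r).
      branch 2.1 (add ((\lnot p \lor p) \lor \lnot p)):
        ((\lnot p \lor p) \lor \lnot p): β-rule — branch into (\lnot p \lor p)  //  \lnot p.
          branch 2.1.1 (add (\lnot p \lor p)):
            (\lnot p \lor p): β-rule — branch into \lnot p  //  p.
              branch 2.1.1.1 (add \lnot p):
                ○ open, literals {p=0, s=0}.
              branch 2.1.1.2 (add p):
                ○ open, literals {p=1, s=0}.
          branch 2.1.2 (add \lnot p):
            ○ open, literals {p=0, s=0}.
      branch 2.2 (add (q \lor r)):
        (q \lor r): β-rule — branch into q  //  r.
          branch 2.2.1 (add q):
            ○ open, literals {q=1, s=0}.
          branch 2.2.2 (add r):
            ○ open, literals {r=1, s=0}.
0 branches closed, 8 open.
Each open branch fixes some atoms; the unmentioned ones are free. Counting distinct full assignments: branch {r=1, s=0} (p, q) contributes 4 new; branch {r=0, s=1} (p, q) contributes 4 new; branch {q=1} (p, r, s) contributes 4 new; branch {p=0, s=0} (q, r) contributes 1 new; branch {p=1, s=0} (q, r) contributes 1 new; branch {p=0, s=0} (q, r) contributes 0 new; branch {q=1, s=0} (p, r) contributes 0 new; branch {r=1, s=0} (p, q) contributes 0 new. Total: 14.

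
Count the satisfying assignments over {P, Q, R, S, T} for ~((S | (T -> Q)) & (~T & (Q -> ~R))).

20

Initial set: {~((S | (T -> Q)) & (~T & (Q -> ~R)))}.
~((S | (T -> Q)) & (~T & (Q -> ~R))): β-rule — branch into ~(S | (T -> Q))  //  ~(~T & (Q -> ~R)).
  branch 1 (add ~(S | (T -> Q))):
    ~(S | (T -> Q)): α-rule — add ~S, ~(T -> Q).
    ~(T -> Q): α-rule — add T, ~Q.
    ○ open, literals {Q=false, S=false, T=true}.
  branch 2 (add ~(~T & (Q -> ~R))):
    ~(~T & (Q -> ~R)): β-rule — branch into ~~T  //  ~(Q -> ~R).
      branch 2.1 (add ~~T):
        ○ open, literals {T=true}.
      branch 2.2 (add ~(Q -> ~R)):
        ~(Q -> ~R): α-rule — add Q, ~~R.
        ○ open, literals {Q=true, R=true}.
0 branches closed, 3 open.
Each open branch fixes some atoms; the unmentioned ones are free. Counting distinct full assignments: branch {Q=false, S=false, T=true} (P, R) contributes 4 new; branch {T=true} (P, Q, R, S) contributes 12 new; branch {Q=true, R=true} (P, S, T) contributes 4 new. Total: 20.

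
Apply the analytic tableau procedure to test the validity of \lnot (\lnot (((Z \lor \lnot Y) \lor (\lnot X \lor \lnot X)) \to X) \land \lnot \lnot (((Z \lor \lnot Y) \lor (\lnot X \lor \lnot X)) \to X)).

Assume the negation and expand:
Initial set: {\lnot \lnot (\lnot (((Z \lor \lnot Y) \lor (\lnot X \lor \lnot X)) \to X) \land \lnot \lnot (((Z \lor \lnot Y) \lor (\lnot X \lor \lnot X)) \to X))}.
\lnot \lnot (\lnot (((Z \lor \lnot Y) \lor (\lnot X \lor \lnot X)) \to X) \land \lnot \lnot (((Z \lor \lnot Y) \lor (\lnot X \lor \lnot X)) \to X)): α-rule — add \lnot (((Z \lor \lnot Y) \lor (\lnot X \lor \lnot X)) \to X), \lnot \lnot (((Z \lor \lnot Y) \lor (\lnot X \lor \lnot X)) \to X).
\lnot (((Z \lor \lnot Y) \lor (\lnot X \lor \lnot X)) \to X): α-rule — add ((Z \lor \lnot Y) \lor (\lnot X \lor \lnot X)), \lnot X.
\lnot \lnot (((Z \lor \lnot Y) \lor (\lnot X \lor \lnot X)) \to X): drop double negation, giving (((Z \lor \lnot Y) \lor (\lnot X \lor \lnot X)) \to X).
((Z \lor \lnot Y) \lor (\lnot X \lor \lnot X)): β-rule — branch into (Z \lor \lnot Y)  //  (\lnot X \lor \lnot X).
  branch 1 (add (Z \lor \lnot Y)):
    (((Z \lor \lnot Y) \lor (\lnot X \lor \lnot X)) \to X): β-rule — branch into \lnot ((Z \lor \lnot Y) \lor (\lnot X \lor \lnot X))  //  X.
      branch 1.1 (add \lnot ((Z \lor \lnot Y) \lor (\lnot X \lor \lnot X))):
        \lnot ((Z \lor \lnot Y) \lor (\lnot X \lor \lnot X)): α-rule — add \lnot (Z \lor \lnot Y), \lnot (\lnot X \lor \lnot X).
        \lnot (Z \lor \lnot Y): α-rule — add \lnot Z, \lnot \lnot Y.
        \lnot (\lnot X \lor \lnot X): α-rule — add \lnot \lnot X, \lnot \lnot X.
        × closes — contains both X and \lnot X.
      branch 1.2 (add X):
        × closes — contains both X and \lnot X.
  branch 2 (add (\lnot X \lor \lnot X)):
    (((Z \lor \lnot Y) \lor (\lnot X \lor \lnot X)) \to X): β-rule — branch into \lnot ((Z \lor \lnot Y) \lor (\lnot X \lor \lnot X))  //  X.
      branch 2.1 (add \lnot ((Z \lor \lnot Y) \lor (\lnot X \lor \lnot X))):
        \lnot ((Z \lor \lnot Y) \lor (\lnot X \lor \lnot X)): α-rule — add \lnot (Z \lor \lnot Y), \lnot (\lnot X \lor \lnot X).
        \lnot (Z \lor \lnot Y): α-rule — add \lnot Z, \lnot \lnot Y.
        \lnot (\lnot X \lor \lnot X): α-rule — add \lnot \lnot X, \lnot \lnot X.
        × closes — contains both X and \lnot X.
      branch 2.2 (add X):
        × closes — contains both X and \lnot X.
All 4 branches close.
Every branch closed, so the negation is unsatisfiable and the formula is valid.

Valid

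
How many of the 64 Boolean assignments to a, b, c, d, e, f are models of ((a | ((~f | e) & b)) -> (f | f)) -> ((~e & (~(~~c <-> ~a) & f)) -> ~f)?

Initial set: {(((a | ((~f | e) & b)) -> (f | f)) -> ((~e & (~(~~c <-> ~a) & f)) -> ~f))}.
(((a | ((~f | e) & b)) -> (f | f)) -> ((~e & (~(~~c <-> ~a) & f)) -> ~f)): β-rule — branch into ~((a | ((~f | e) & b)) -> (f | f))  //  ((~e & (~(~~c <-> ~a) & f)) -> ~f).
  branch 1 (add ~((a | ((~f | e) & b)) -> (f | f))):
    ~((a | ((~f | e) & b)) -> (f | f)): α-rule — add (a | ((~f | e) & b)), ~(f | f).
    ~(f | f): α-rule — add ~f, ~f.
    (a | ((~f | e) & b)): β-rule — branch into a  //  ((~f | e) & b).
      branch 1.1 (add a):
        ○ open, literals {a=true, f=false}.
      branch 1.2 (add ((~f | e) & b)):
        ((~f | e) & b): α-rule — add (~f | e), b.
        (~f | e): β-rule — branch into ~f  //  e.
          branch 1.2.1 (add ~f):
            ○ open, literals {b=true, f=false}.
          branch 1.2.2 (add e):
            ○ open, literals {b=true, e=true, f=false}.
  branch 2 (add ((~e & (~(~~c <-> ~a) & f)) -> ~f)):
    ((~e & (~(~~c <-> ~a) & f)) -> ~f): β-rule — branch into ~(~e & (~(~~c <-> ~a) & f))  //  ~f.
      branch 2.1 (add ~(~e & (~(~~c <-> ~a) & f))):
        ~(~e & (~(~~c <-> ~a) & f)): β-rule — branch into ~~e  //  ~(~(~~c <-> ~a) & f).
          branch 2.1.1 (add ~~e):
            ○ open, literals {e=true}.
          branch 2.1.2 (add ~(~(~~c <-> ~a) & f)):
            ~(~(~~c <-> ~a) & f): β-rule — branch into ~~(~~c <-> ~a)  //  ~f.
              branch 2.1.2.1 (add ~~(~~c <-> ~a)):
                ~~(~~c <-> ~a): β-rule — branch into ~~c, ~a  //  ~~~c, ~~a.
                  branch 2.1.2.1.1 (add ~~c, ~a):
                    ~~c: drop double negation, giving c.
                    ○ open, literals {a=false, c=true}.
                  branch 2.1.2.1.2 (add ~~~c, ~~a):
                    ~~~c: drop double negation, giving ~c.
                    ○ open, literals {a=true, c=false}.
              branch 2.1.2.2 (add ~f):
                ○ open, literals {f=false}.
      branch 2.2 (add ~f):
        ○ open, literals {f=false}.
0 branches closed, 8 open.
Each open branch fixes some atoms; the unmentioned ones are free. Counting distinct full assignments: branch {a=true, f=false} (b, c, d, e) contributes 16 new; branch {b=true, f=false} (a, c, d, e) contributes 8 new; branch {b=true, e=true, f=false} (a, c, d) contributes 0 new; branch {e=true} (a, b, c, d, f) contributes 20 new; branch {a=false, c=true} (b, d, e, f) contributes 6 new; branch {a=true, c=false} (b, d, e, f) contributes 4 new; branch {f=false} (a, b, c, d, e) contributes 2 new; branch {f=false} (a, b, c, d, e) contributes 0 new. Total: 56.

56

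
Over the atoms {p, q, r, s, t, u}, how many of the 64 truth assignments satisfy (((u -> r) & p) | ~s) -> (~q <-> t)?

Initial set: {((((u -> r) & p) | ~s) -> (~q <-> t))}.
((((u -> r) & p) | ~s) -> (~q <-> t)): β-rule — branch into ~(((u -> r) & p) | ~s)  //  (~q <-> t).
  branch 1 (add ~(((u -> r) & p) | ~s)):
    ~(((u -> r) & p) | ~s): α-rule — add ~((u -> r) & p), ~~s.
    ~((u -> r) & p): β-rule — branch into ~(u -> r)  //  ~p.
      branch 1.1 (add ~(u -> r)):
        ~(u -> r): α-rule — add u, ~r.
        ○ open, literals {r=false, s=true, u=true}.
      branch 1.2 (add ~p):
        ○ open, literals {p=false, s=true}.
  branch 2 (add (~q <-> t)):
    (~q <-> t): β-rule — branch into ~q, t  //  ~~q, ~t.
      branch 2.1 (add ~q, t):
        ○ open, literals {q=false, t=true}.
      branch 2.2 (add ~~q, ~t):
        ○ open, literals {q=true, t=false}.
0 branches closed, 4 open.
Each open branch fixes some atoms; the unmentioned ones are free. Counting distinct full assignments: branch {r=false, s=true, u=true} (p, q, t) contributes 8 new; branch {p=false, s=true} (q, r, t, u) contributes 12 new; branch {q=false, t=true} (p, r, s, u) contributes 11 new; branch {q=true, t=false} (p, r, s, u) contributes 11 new. Total: 42.

42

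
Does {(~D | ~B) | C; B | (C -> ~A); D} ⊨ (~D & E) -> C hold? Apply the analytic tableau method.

Yes

Initial set: {((~D | ~B) | C); (B | (C -> ~A)); D; ~((~D & E) -> C)}.
~((~D & E) -> C): α-rule — add (~D & E), ~C.
(~D & E): α-rule — add ~D, E.
× closes — contains both D and ~D.
All 1 branch closes.
Every branch closed, so the premises entail the conclusion.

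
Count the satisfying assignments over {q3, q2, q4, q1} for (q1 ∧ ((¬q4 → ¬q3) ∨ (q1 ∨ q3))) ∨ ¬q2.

Initial set: {((q1 ∧ ((¬q4 → ¬q3) ∨ (q1 ∨ q3))) ∨ ¬q2)}.
((q1 ∧ ((¬q4 → ¬q3) ∨ (q1 ∨ q3))) ∨ ¬q2): β-rule — branch into (q1 ∧ ((¬q4 → ¬q3) ∨ (q1 ∨ q3)))  //  ¬q2.
  branch 1 (add (q1 ∧ ((¬q4 → ¬q3) ∨ (q1 ∨ q3)))):
    (q1 ∧ ((¬q4 → ¬q3) ∨ (q1 ∨ q3))): α-rule — add q1, ((¬q4 → ¬q3) ∨ (q1 ∨ q3)).
    ((¬q4 → ¬q3) ∨ (q1 ∨ q3)): β-rule — branch into (¬q4 → ¬q3)  //  (q1 ∨ q3).
      branch 1.1 (add (¬q4 → ¬q3)):
        (¬q4 → ¬q3): β-rule — branch into ¬¬q4  //  ¬q3.
          branch 1.1.1 (add ¬¬q4):
            ○ open, literals {q1=T, q4=T}.
          branch 1.1.2 (add ¬q3):
            ○ open, literals {q1=T, q3=F}.
      branch 1.2 (add (q1 ∨ q3)):
        (q1 ∨ q3): β-rule — branch into q1  //  q3.
          branch 1.2.1 (add q1):
            ○ open, literals {q1=T}.
          branch 1.2.2 (add q3):
            ○ open, literals {q1=T, q3=T}.
  branch 2 (add ¬q2):
    ○ open, literals {q2=F}.
0 branches closed, 5 open.
Each open branch fixes some atoms; the unmentioned ones are free. Counting distinct full assignments: branch {q1=T, q4=T} (q3, q2) contributes 4 new; branch {q1=T, q3=F} (q2, q4) contributes 2 new; branch {q1=T} (q3, q2, q4) contributes 2 new; branch {q1=T, q3=T} (q2, q4) contributes 0 new; branch {q2=F} (q3, q4, q1) contributes 4 new. Total: 12.

12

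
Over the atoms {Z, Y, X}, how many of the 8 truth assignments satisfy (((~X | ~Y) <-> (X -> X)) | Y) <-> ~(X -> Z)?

2

Initial set: {((((~X | ~Y) <-> (X -> X)) | Y) <-> ~(X -> Z))}.
((((~X | ~Y) <-> (X -> X)) | Y) <-> ~(X -> Z)): β-rule — branch into (((~X | ~Y) <-> (X -> X)) | Y), ~(X -> Z)  //  ~(((~X | ~Y) <-> (X -> X)) | Y), ~~(X -> Z).
  branch 1 (add (((~X | ~Y) <-> (X -> X)) | Y), ~(X -> Z)):
    ~(X -> Z): α-rule — add X, ~Z.
    (((~X | ~Y) <-> (X -> X)) | Y): β-rule — branch into ((~X | ~Y) <-> (X -> X))  //  Y.
      branch 1.1 (add ((~X | ~Y) <-> (X -> X))):
        ((~X | ~Y) <-> (X -> X)): β-rule — branch into (~X | ~Y), (X -> X)  //  ~(~X | ~Y), ~(X -> X).
          branch 1.1.1 (add (~X | ~Y), (X -> X)):
            (~X | ~Y): β-rule — branch into ~X  //  ~Y.
              branch 1.1.1.1 (add ~X):
                × closes — contains both X and ~X.
              branch 1.1.1.2 (add ~Y):
                (X -> X): β-rule — branch into ~X  //  X.
                  branch 1.1.1.2.1 (add ~X):
                    × closes — contains both X and ~X.
                  branch 1.1.1.2.2 (add X):
                    ○ open, literals {X=true, Y=false, Z=false}.
          branch 1.1.2 (add ~(~X | ~Y), ~(X -> X)):
            ~(~X | ~Y): α-rule — add ~~X, ~~Y.
            ~(X -> X): α-rule — add X, ~X.
            × closes — contains both X and ~X.
      branch 1.2 (add Y):
        ○ open, literals {X=true, Y=true, Z=false}.
  branch 2 (add ~(((~X | ~Y) <-> (X -> X)) | Y), ~~(X -> Z)):
    ~(((~X | ~Y) <-> (X -> X)) | Y): α-rule — add ~((~X | ~Y) <-> (X -> X)), ~Y.
    ~~(X -> Z): β-rule — branch into ~X  //  Z.
      branch 2.1 (add ~X):
        ~((~X | ~Y) <-> (X -> X)): β-rule — branch into (~X | ~Y), ~(X -> X)  //  ~(~X | ~Y), (X -> X).
          branch 2.1.1 (add (~X | ~Y), ~(X -> X)):
            ~(X -> X): α-rule — add X, ~X.
            × closes — contains both X and ~X.
          branch 2.1.2 (add ~(~X | ~Y), (X -> X)):
            ~(~X | ~Y): α-rule — add ~~X, ~~Y.
            × closes — contains both X and ~X.
      branch 2.2 (add Z):
        ~((~X | ~Y) <-> (X -> X)): β-rule — branch into (~X | ~Y), ~(X -> X)  //  ~(~X | ~Y), (X -> X).
          branch 2.2.1 (add (~X | ~Y), ~(X -> X)):
            ~(X -> X): α-rule — add X, ~X.
            × closes — contains both X and ~X.
          branch 2.2.2 (add ~(~X | ~Y), (X -> X)):
            ~(~X | ~Y): α-rule — add ~~X, ~~Y.
            × closes — contains both Y and ~Y.
7 branches closed, 2 open.
Each open branch fixes some atoms; the unmentioned ones are free. Counting distinct full assignments: branch {X=true, Y=false, Z=false} (none free) contributes 1 new; branch {X=true, Y=true, Z=false} (none free) contributes 1 new. Total: 2.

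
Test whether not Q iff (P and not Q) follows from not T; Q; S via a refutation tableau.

Yes

Initial set: {not T; Q; S; not (not Q iff (P and not Q))}.
not (not Q iff (P and not Q)): β-rule — branch into not Q, not (P and not Q)  //  not not Q, (P and not Q).
  branch 1 (add not Q, not (P and not Q)):
    × closes — contains both Q and not Q.
  branch 2 (add not not Q, (P and not Q)):
    (P and not Q): α-rule — add P, not Q.
    × closes — contains both Q and not Q.
All 2 branches close.
Every branch closed, so the premises entail the conclusion.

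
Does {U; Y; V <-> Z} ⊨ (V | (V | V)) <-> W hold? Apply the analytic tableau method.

Initial set: {T U; T Y; T (V <-> Z); F ((V | (V | V)) <-> W)}.
T (V <-> Z): β-rule — branch into T V, T Z  //  F V, F Z.
  branch 1 (add T V, T Z):
    F ((V | (V | V)) <-> W): β-rule — branch into T (V | (V | V)), F W  //  F (V | (V | V)), T W.
      branch 1.1 (add T (V | (V | V)), F W):
        T (V | (V | V)): β-rule — branch into T V  //  T (V | V).
          branch 1.1.1 (add T V):
            ○ open, literals {U=true, V=true, W=false, Y=true, Z=true}.
          branch 1.1.2 (add T (V | V)):
            T (V | V): β-rule — branch into T V  //  T V.
              branch 1.1.2.1 (add T V):
                ○ open, literals {U=true, V=true, W=false, Y=true, Z=true}.
              branch 1.1.2.2 (add T V):
                ○ open, literals {U=true, V=true, W=false, Y=true, Z=true}.
      branch 1.2 (add F (V | (V | V)), T W):
        F (V | (V | V)): α-rule — add F V, F (V | V).
        × closes — contains both V and ~V.
  branch 2 (add F V, F Z):
    F ((V | (V | V)) <-> W): β-rule — branch into T (V | (V | V)), F W  //  F (V | (V | V)), T W.
      branch 2.1 (add T (V | (V | V)), F W):
        T (V | (V | V)): β-rule — branch into T V  //  T (V | V).
          branch 2.1.1 (add T V):
            × closes — contains both V and ~V.
          branch 2.1.2 (add T (V | V)):
            T (V | V): β-rule — branch into T V  //  T V.
              branch 2.1.2.1 (add T V):
                × closes — contains both V and ~V.
              branch 2.1.2.2 (add T V):
                × closes — contains both V and ~V.
      branch 2.2 (add F (V | (V | V)), T W):
        F (V | (V | V)): α-rule — add F V, F (V | V).
        F (V | V): α-rule — add F V, F V.
        ○ open, literals {U=true, V=false, W=true, Y=true, Z=false}.
4 branches closed, 4 open.
An open branch gives a countermodel: U=true, V=true, W=false, Y=true, Z=true (unmentioned atoms arbitrary); the premises hold there but the conclusion fails.

No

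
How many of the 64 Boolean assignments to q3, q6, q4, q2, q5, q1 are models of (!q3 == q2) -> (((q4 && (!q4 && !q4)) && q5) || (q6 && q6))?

Initial set: {((!q3 == q2) -> (((q4 && (!q4 && !q4)) && q5) || (q6 && q6)))}.
((!q3 == q2) -> (((q4 && (!q4 && !q4)) && q5) || (q6 && q6))): β-rule — branch into !(!q3 == q2)  //  (((q4 && (!q4 && !q4)) && q5) || (q6 && q6)).
  branch 1 (add !(!q3 == q2)):
    !(!q3 == q2): β-rule — branch into !q3, !q2  //  !!q3, q2.
      branch 1.1 (add !q3, !q2):
        ○ open, literals {q2=0, q3=0}.
      branch 1.2 (add !!q3, q2):
        ○ open, literals {q2=1, q3=1}.
  branch 2 (add (((q4 && (!q4 && !q4)) && q5) || (q6 && q6))):
    (((q4 && (!q4 && !q4)) && q5) || (q6 && q6)): β-rule — branch into ((q4 && (!q4 && !q4)) && q5)  //  (q6 && q6).
      branch 2.1 (add ((q4 && (!q4 && !q4)) && q5)):
        ((q4 && (!q4 && !q4)) && q5): α-rule — add (q4 && (!q4 && !q4)), q5.
        (q4 && (!q4 && !q4)): α-rule — add q4, (!q4 && !q4).
        (!q4 && !q4): α-rule — add !q4, !q4.
        × closes — contains both q4 and !q4.
      branch 2.2 (add (q6 && q6)):
        (q6 && q6): α-rule — add q6, q6.
        ○ open, literals {q6=1}.
1 branch closed, 3 open.
Each open branch fixes some atoms; the unmentioned ones are free. Counting distinct full assignments: branch {q2=0, q3=0} (q6, q4, q5, q1) contributes 16 new; branch {q2=1, q3=1} (q6, q4, q5, q1) contributes 16 new; branch {q6=1} (q3, q4, q2, q5, q1) contributes 16 new. Total: 48.

48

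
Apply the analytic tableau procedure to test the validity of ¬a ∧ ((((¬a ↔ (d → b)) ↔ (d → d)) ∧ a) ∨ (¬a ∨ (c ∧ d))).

Assume the negation and expand:
Initial set: {¬(¬a ∧ ((((¬a ↔ (d → b)) ↔ (d → d)) ∧ a) ∨ (¬a ∨ (c ∧ d))))}.
¬(¬a ∧ ((((¬a ↔ (d → b)) ↔ (d → d)) ∧ a) ∨ (¬a ∨ (c ∧ d)))): β-rule — branch into ¬¬a  //  ¬((((¬a ↔ (d → b)) ↔ (d → d)) ∧ a) ∨ (¬a ∨ (c ∧ d))).
  branch 1 (add ¬¬a):
    ○ open, literals {a=1}.
  branch 2 (add ¬((((¬a ↔ (d → b)) ↔ (d → d)) ∧ a) ∨ (¬a ∨ (c ∧ d)))):
    ¬((((¬a ↔ (d → b)) ↔ (d → d)) ∧ a) ∨ (¬a ∨ (c ∧ d))): α-rule — add ¬(((¬a ↔ (d → b)) ↔ (d → d)) ∧ a), ¬(¬a ∨ (c ∧ d)).
    ¬(¬a ∨ (c ∧ d)): α-rule — add ¬¬a, ¬(c ∧ d).
    ¬(((¬a ↔ (d → b)) ↔ (d → d)) ∧ a): β-rule — branch into ¬((¬a ↔ (d → b)) ↔ (d → d))  //  ¬a.
      branch 2.1 (add ¬((¬a ↔ (d → b)) ↔ (d → d))):
        ¬(c ∧ d): β-rule — branch into ¬c  //  ¬d.
          branch 2.1.1 (add ¬c):
            ¬((¬a ↔ (d → b)) ↔ (d → d)): β-rule — branch into (¬a ↔ (d → b)), ¬(d → d)  //  ¬(¬a ↔ (d → b)), (d → d).
              branch 2.1.1.1 (add (¬a ↔ (d → b)), ¬(d → d)):
                ¬(d → d): α-rule — add d, ¬d.
                × closes — contains both d and ¬d.
              branch 2.1.1.2 (add ¬(¬a ↔ (d → b)), (d → d)):
                ¬(¬a ↔ (d → b)): β-rule — branch into ¬a, ¬(d → b)  //  ¬¬a, (d → b).
                  branch 2.1.1.2.1 (add ¬a, ¬(d → b)):
                    × closes — contains both a and ¬a.
                  branch 2.1.1.2.2 (add ¬¬a, (d → b)):
                    (d → d): β-rule — branch into ¬d  //  d.
                      branch 2.1.1.2.2.1 (add ¬d):
                        (d → b): β-rule — branch into ¬d  //  b.
                          branch 2.1.1.2.2.1.1 (add ¬d):
                            ○ open, literals {a=1, c=0, d=0}.
                          branch 2.1.1.2.2.1.2 (add b):
                            ○ open, literals {a=1, b=1, c=0, d=0}.
                      branch 2.1.1.2.2.2 (add d):
                        (d → b): β-rule — branch into ¬d  //  b.
                          branch 2.1.1.2.2.2.1 (add ¬d):
                            × closes — contains both d and ¬d.
                          branch 2.1.1.2.2.2.2 (add b):
                            ○ open, literals {a=1, b=1, c=0, d=1}.
          branch 2.1.2 (add ¬d):
            ¬((¬a ↔ (d → b)) ↔ (d → d)): β-rule — branch into (¬a ↔ (d → b)), ¬(d → d)  //  ¬(¬a ↔ (d → b)), (d → d).
              branch 2.1.2.1 (add (¬a ↔ (d → b)), ¬(d → d)):
                ¬(d → d): α-rule — add d, ¬d.
                × closes — contains both d and ¬d.
              branch 2.1.2.2 (add ¬(¬a ↔ (d → b)), (d → d)):
                ¬(¬a ↔ (d → b)): β-rule — branch into ¬a, ¬(d → b)  //  ¬¬a, (d → b).
                  branch 2.1.2.2.1 (add ¬a, ¬(d → b)):
                    × closes — contains both a and ¬a.
                  branch 2.1.2.2.2 (add ¬¬a, (d → b)):
                    (d → d): β-rule — branch into ¬d  //  d.
                      branch 2.1.2.2.2.1 (add ¬d):
                        (d → b): β-rule — branch into ¬d  //  b.
                          branch 2.1.2.2.2.1.1 (add ¬d):
                            ○ open, literals {a=1, d=0}.
                          branch 2.1.2.2.2.1.2 (add b):
                            ○ open, literals {a=1, b=1, d=0}.
                      branch 2.1.2.2.2.2 (add d):
                        × closes — contains both d and ¬d.
      branch 2.2 (add ¬a):
        × closes — contains both a and ¬a.
7 branches closed, 6 open.
An open branch gives a countermodel: a=1 (unmentioned atoms arbitrary); under it the original formula is false.

Not valid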